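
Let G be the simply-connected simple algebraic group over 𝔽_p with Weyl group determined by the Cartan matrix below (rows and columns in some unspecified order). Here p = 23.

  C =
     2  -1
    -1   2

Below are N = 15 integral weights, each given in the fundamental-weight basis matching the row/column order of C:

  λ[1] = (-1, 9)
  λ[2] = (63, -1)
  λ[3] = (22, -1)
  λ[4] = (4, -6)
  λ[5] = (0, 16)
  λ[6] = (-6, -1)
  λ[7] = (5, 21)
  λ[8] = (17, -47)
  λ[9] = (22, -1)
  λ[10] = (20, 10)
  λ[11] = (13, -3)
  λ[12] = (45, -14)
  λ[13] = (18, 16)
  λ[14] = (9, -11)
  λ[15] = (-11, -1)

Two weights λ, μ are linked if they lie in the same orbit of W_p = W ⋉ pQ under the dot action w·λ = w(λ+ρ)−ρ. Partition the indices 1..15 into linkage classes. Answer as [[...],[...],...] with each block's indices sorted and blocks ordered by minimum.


A_2 Cartan matrix, 2 simple roots permuted; ρ=(1,1).

W_23-reps of the 15 weights in Ā_23 (same 2-coord order as C):

  1: (0, 10);  2: (0, 5);  3: (23, 0);  4: (0, 5);  5: (1, 17);  6: (0, 5);  7: (1, 17);  8: (0, 5);  9: (23, 0);  10: (12, 2);  11: (12, 2);  12: (0, 10);  13: (6, 4);  14: (0, 10);  15: (0, 10)

The 15 indices split into 6 linkage classes (same alcove rep ⇔ same W_23-dot-orbit):

[[1, 12, 14, 15], [2, 4, 6, 8], [3, 9], [5, 7], [10, 11], [13]]


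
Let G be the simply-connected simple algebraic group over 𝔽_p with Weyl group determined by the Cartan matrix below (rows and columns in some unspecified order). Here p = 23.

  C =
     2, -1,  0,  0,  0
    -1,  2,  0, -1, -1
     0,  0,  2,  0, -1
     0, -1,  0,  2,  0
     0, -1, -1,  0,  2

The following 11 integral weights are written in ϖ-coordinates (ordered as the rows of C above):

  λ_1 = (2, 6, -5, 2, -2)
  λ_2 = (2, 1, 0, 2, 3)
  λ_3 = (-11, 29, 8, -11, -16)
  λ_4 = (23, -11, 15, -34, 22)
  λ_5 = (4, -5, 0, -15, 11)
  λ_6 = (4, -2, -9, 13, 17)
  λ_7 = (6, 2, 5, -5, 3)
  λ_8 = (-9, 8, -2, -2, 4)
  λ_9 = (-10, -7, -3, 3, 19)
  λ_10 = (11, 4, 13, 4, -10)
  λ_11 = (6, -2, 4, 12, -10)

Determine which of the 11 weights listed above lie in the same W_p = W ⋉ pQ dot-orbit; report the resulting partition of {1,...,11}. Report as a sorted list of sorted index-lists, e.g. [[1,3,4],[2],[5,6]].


D_5 Cartan matrix, 5 simple roots permuted; ρ=(1,1,1,1,1).

Folding the 11 weights λ_j+ρ into Ā_23 (reps in the given 5-coord order):

  λ_1+ρ ↦ (3, 2, 1, 3, 4)
  λ_2+ρ ↦ (3, 2, 1, 3, 4)
  λ_3+ρ ↦ (3, 2, 1, 3, 4)
  λ_4+ρ ↦ (6, 1, 6, 3, 3)
  λ_5+ρ ↦ (8, 0, 1, 1, 4)
  λ_6+ρ ↦ (8, 0, 1, 1, 4)
  λ_7+ρ ↦ (6, 1, 6, 3, 3)
  λ_8+ρ ↦ (8, 0, 1, 1, 4)
  λ_9+ρ ↦ (4, 2, 2, 9, 1)
  λ_10+ρ ↦ (8, 0, 1, 1, 4)
  λ_11+ρ ↦ (3, 2, 1, 3, 4)

Partition of {1..11} into 4 W_23-dot-orbits:

[[1, 2, 3, 11], [4, 7], [5, 6, 8, 10], [9]]


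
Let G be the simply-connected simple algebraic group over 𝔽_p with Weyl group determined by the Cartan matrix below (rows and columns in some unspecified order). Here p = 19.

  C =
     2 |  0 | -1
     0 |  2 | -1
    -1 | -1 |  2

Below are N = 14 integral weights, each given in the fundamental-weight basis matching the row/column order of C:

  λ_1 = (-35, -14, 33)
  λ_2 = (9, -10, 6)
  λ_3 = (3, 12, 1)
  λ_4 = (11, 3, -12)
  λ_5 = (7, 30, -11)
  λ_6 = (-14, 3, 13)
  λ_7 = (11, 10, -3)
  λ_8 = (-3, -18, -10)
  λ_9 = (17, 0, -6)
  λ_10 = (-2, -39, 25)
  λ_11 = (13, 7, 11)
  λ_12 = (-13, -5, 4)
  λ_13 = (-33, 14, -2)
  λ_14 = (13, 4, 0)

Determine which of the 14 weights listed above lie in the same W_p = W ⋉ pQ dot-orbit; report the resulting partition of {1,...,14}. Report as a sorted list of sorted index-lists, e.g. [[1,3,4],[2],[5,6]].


Root system A_3: the 3×3 matrix C matches after relabeling.

λ_j+ρ reflected into Ā_19 (⟨·,θ^∨⟩≤19); 3-tuples as given:

  [1] (4, 13, 2);  [2] (8, 7, 2);  [3] (4, 13, 2);  [4] (1, 7, 4);  [5] (8, 7, 2);  [6] (13, 4, 1);  [7] (8, 7, 2);  [8] (8, 7, 2);  [9] (13, 4, 1);  [10] (1, 0, 6);  [11] (1, 7, 4);  [12] (1, 7, 4);  [13] (13, 4, 1);  [14] (13, 4, 1)

Partition of {1..14} into 5 W_19-dot-orbits:

[[1, 3], [2, 5, 7, 8], [4, 11, 12], [6, 9, 13, 14], [10]]


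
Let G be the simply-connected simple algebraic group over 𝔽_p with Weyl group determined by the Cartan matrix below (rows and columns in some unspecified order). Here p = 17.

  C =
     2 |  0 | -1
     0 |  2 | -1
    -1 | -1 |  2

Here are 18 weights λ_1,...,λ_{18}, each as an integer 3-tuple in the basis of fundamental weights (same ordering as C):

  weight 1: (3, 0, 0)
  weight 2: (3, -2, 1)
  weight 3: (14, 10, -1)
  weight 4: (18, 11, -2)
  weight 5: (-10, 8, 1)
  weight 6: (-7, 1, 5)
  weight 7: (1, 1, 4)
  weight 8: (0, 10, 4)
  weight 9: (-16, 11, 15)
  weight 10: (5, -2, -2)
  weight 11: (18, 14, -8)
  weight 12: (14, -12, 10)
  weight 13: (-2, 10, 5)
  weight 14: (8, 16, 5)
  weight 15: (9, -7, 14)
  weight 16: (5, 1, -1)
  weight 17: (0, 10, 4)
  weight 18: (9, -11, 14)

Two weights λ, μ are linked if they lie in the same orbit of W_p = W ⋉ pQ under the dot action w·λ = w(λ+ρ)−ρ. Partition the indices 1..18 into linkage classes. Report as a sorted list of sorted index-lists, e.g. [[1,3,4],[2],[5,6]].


Root system A_3: the 3×3 matrix C matches after relabeling.

λ_j+ρ reflected into Ā_17 (⟨·,θ^∨⟩≤17); 3-tuples as given:

  1: (4, 1, 1);  2: (4, 1, 1);  3: (6, 2, 0);  4: (4, 1, 1);  5: (2, 2, 7);  6: (6, 2, 0);  7: (2, 2, 5);  8: (1, 11, 5);  9: (4, 1, 1);  10: (4, 1, 1);  11: (2, 2, 5);  12: (6, 2, 0);  13: (1, 11, 5);  14: (6, 2, 0);  15: (2, 2, 7);  16: (6, 2, 0);  17: (1, 11, 5);  18: (2, 2, 5)

5 distinct reps among the 18 weights ⇒ 5 W_17-linkage classes:

[[1, 2, 4, 9, 10], [3, 6, 12, 14, 16], [5, 15], [7, 11, 18], [8, 13, 17]]


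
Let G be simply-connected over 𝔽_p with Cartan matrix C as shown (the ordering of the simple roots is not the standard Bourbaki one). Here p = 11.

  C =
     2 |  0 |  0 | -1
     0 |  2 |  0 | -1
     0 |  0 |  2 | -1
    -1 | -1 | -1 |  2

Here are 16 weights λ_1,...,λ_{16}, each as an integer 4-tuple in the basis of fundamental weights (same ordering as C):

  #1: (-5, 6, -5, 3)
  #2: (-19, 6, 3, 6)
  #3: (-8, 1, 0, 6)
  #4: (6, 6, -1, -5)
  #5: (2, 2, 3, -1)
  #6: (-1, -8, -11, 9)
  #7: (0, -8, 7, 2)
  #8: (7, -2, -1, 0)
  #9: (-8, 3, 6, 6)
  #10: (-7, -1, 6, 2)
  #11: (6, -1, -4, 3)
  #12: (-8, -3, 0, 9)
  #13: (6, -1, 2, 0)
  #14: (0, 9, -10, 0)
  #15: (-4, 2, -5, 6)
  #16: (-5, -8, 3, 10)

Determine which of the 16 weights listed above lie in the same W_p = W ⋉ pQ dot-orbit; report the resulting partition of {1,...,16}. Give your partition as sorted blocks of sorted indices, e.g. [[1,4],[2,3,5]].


Type D_4, rank 4, |W|=192; reorder rows/cols to standard.

Each λ_j+ρ reduced to Ā_11; 4-tuples below use C's row order:

  λ_1 → (0, 3, 0, 4) · λ_2 → (0, 3, 0, 4) · λ_3 → (7, 2, 1, 0) · λ_4 → (3, 3, 4, 0) · λ_5 → (3, 3, 4, 0) · λ_6 → (7, 0, 3, 0) · λ_7 → (3, 3, 4, 0) · λ_8 → (8, 1, 0, 0) · λ_9 → (0, 3, 0, 4) · λ_10 → (3, 3, 4, 0) · λ_11 → (7, 0, 3, 0) · λ_12 → (7, 2, 1, 0) · λ_13 → (7, 0, 3, 0) · λ_14 → (7, 2, 1, 0) · λ_15 → (3, 3, 4, 0) · λ_16 → (0, 3, 0, 4)

These 16 weights hit 5 W_11-dot-orbits; sizes (4, 3, 5, 3, 1):

[[1, 2, 9, 16], [3, 12, 14], [4, 5, 7, 10, 15], [6, 11, 13], [8]]


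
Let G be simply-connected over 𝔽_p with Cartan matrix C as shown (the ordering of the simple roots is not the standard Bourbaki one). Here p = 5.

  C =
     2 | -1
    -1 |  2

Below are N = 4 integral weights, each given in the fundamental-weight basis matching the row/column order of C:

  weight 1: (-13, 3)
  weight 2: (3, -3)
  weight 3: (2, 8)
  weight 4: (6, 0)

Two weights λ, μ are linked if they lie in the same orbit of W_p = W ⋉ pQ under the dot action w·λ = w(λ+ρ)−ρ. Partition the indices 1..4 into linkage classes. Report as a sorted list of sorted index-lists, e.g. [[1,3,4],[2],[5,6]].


A_2 Cartan matrix, 2 simple roots permuted; ρ=(1,1).

Each λ_j+ρ reduced to Ā_5; 2-tuples below use C's row order:

  [1] (1, 2) · [2] (2, 2) · [3] (2, 2) · [4] (2, 2)

Grouping the 4 weights by Ā_5-representative: 2 linkage classes.

[[1], [2, 3, 4]]


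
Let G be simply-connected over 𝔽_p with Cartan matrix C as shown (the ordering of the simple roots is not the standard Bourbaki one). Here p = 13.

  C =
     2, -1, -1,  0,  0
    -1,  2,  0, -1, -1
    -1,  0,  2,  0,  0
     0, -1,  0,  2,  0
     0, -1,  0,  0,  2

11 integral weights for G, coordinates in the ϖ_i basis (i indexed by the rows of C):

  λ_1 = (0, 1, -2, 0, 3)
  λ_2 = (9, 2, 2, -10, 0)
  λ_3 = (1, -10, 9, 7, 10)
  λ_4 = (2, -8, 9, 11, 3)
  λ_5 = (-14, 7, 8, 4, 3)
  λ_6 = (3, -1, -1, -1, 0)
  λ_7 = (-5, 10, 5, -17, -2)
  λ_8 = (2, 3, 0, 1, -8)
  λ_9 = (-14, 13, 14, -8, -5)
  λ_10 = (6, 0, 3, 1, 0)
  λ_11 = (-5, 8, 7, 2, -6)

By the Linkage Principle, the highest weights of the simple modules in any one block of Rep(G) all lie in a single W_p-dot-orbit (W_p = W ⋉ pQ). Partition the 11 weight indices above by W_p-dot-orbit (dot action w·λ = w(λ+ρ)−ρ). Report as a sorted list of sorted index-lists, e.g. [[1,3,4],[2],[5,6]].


Root system D_5: the 5×5 matrix C matches after relabeling.

Each λ_j+ρ reduced to Ā_13; 5-tuples below use C's row order:

  λ_1 → (0, 2, 1, 1, 4);  λ_2 → (0, 3, 1, 0, 2);  λ_3 → (1, 1, 1, 0, 1);  λ_4 → (0, 3, 1, 0, 2);  λ_5 → (4, 0, 0, 0, 1);  λ_6 → (4, 0, 0, 0, 1);  λ_7 → (0, 2, 1, 1, 4);  λ_8 → (0, 2, 1, 1, 4);  λ_9 → (0, 2, 1, 1, 4);  λ_10 → (1, 1, 1, 0, 1);  λ_11 → (0, 3, 1, 0, 2)

Linkage partition of the 11 weights (4 classes, p=13):

[[1, 7, 8, 9], [2, 4, 11], [3, 10], [5, 6]]


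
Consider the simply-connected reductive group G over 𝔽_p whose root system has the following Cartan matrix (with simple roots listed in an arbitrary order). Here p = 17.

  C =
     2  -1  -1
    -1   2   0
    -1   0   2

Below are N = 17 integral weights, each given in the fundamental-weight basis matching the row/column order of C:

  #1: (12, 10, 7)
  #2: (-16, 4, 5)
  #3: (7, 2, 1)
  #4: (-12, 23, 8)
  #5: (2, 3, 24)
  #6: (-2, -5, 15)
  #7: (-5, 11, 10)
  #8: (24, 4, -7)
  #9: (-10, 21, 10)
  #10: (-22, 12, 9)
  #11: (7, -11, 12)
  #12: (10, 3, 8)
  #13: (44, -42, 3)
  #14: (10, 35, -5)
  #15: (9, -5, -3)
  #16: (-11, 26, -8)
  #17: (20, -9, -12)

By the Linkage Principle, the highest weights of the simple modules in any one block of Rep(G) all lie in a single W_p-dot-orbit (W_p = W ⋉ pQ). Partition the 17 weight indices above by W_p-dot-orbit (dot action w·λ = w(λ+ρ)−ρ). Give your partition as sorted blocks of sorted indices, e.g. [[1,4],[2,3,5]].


Dynkin diagram of C (from the 4 off-diagonal −1 entries): A_3.

Folding the 17 weights λ_j+ρ into Ā_17 (reps in the given 3-coord order):

    λ_1+ρ ↦ (2, 4, 7)
    λ_2+ρ ↦ (4, 6, 5)
    λ_3+ρ ↦ (8, 3, 2)
    λ_4+ρ ↦ (4, 6, 5)
    λ_5+ρ ↦ (8, 3, 2)
    λ_6+ρ ↦ (4, 1, 11)
    λ_7+ρ ↦ (4, 6, 5)
    λ_8+ρ ↦ (4, 6, 5)
    λ_9+ρ ↦ (4, 6, 5)
    λ_10+ρ ↦ (2, 4, 7)
    λ_11+ρ ↦ (2, 4, 7)
    λ_12+ρ ↦ (8, 3, 2)
    λ_13+ρ ↦ (2, 4, 7)
    λ_14+ρ ↦ (4, 4, 2)
    λ_15+ρ ↦ (4, 4, 2)
    λ_16+ρ ↦ (7, 0, 0)
    λ_17+ρ ↦ (2, 4, 7)

Grouping the 17 weights by Ā_17-representative: 6 linkage classes.

[[1, 10, 11, 13, 17], [2, 4, 7, 8, 9], [3, 5, 12], [6], [14, 15], [16]]


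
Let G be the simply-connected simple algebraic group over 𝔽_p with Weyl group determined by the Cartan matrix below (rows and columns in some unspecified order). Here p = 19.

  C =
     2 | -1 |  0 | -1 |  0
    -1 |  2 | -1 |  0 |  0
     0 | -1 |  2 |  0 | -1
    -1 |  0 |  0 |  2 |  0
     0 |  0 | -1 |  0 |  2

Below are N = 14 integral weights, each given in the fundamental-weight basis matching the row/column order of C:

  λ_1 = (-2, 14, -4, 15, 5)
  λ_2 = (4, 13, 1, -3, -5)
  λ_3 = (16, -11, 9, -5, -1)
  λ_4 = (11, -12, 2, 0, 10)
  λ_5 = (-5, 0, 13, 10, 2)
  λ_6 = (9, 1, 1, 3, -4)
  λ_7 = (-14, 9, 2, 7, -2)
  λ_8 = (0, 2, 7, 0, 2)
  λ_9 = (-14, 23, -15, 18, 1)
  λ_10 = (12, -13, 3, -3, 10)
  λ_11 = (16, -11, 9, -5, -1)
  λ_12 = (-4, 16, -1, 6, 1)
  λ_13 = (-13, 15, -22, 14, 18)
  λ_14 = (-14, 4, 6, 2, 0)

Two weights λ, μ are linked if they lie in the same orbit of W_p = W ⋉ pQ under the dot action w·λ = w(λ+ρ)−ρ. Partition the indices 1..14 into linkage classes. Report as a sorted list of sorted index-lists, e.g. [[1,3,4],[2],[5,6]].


Root system A_5: the 5×5 matrix C matches after relabeling.

Ā_19 reps of the 14 weights (A_5, coords as presented):

  λ_1 → (1, 3, 8, 1, 3) · λ_2 → (3, 12, 2, 0, 0) · λ_3 → (3, 10, 0, 4, 0) · λ_4 → (1, 3, 8, 1, 3) · λ_5 → (1, 3, 8, 1, 3) · λ_6 → (10, 1, 1, 4, 2) · λ_7 → (5, 2, 1, 5, 0) · λ_8 → (1, 3, 8, 1, 3) · λ_9 → (5, 2, 1, 5, 0) · λ_10 → (1, 3, 8, 1, 3) · λ_11 → (3, 10, 0, 4, 0) · λ_12 → (3, 12, 2, 0, 0) · λ_13 → (3, 12, 2, 0, 0) · λ_14 → (5, 2, 1, 5, 0)

5 distinct reps among the 14 weights ⇒ 5 W_19-linkage classes:

[[1, 4, 5, 8, 10], [2, 12, 13], [3, 11], [6], [7, 9, 14]]


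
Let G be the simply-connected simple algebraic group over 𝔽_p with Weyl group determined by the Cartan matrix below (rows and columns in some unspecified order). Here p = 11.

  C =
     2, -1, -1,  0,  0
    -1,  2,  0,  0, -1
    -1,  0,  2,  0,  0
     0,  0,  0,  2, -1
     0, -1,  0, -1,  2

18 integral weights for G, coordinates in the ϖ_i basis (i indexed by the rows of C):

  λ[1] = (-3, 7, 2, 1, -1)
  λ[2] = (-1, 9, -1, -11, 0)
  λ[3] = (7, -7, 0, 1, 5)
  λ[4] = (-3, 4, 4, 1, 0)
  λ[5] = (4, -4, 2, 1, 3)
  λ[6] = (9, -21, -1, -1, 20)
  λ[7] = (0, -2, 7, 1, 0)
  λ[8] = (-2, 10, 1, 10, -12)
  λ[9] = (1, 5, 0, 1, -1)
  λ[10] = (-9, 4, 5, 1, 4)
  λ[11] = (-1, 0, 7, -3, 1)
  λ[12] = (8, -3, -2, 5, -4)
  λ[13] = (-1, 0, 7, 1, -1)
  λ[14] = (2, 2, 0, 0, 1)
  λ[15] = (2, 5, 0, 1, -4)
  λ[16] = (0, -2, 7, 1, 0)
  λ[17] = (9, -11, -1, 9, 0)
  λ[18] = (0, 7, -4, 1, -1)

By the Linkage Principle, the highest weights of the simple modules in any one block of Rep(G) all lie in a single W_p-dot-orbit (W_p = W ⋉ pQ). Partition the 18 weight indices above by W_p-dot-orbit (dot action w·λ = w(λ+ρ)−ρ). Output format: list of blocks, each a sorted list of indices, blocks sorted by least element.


Root system A_5: the 5×5 matrix C matches after relabeling.

Each λ_j+ρ reduced to Ā_11; 5-tuples below use C's row order:

  1: (2, 6, 1, 2, 0) · 2: (0, 1, 0, 1, 9) · 3: (2, 6, 1, 2, 0) · 4: (2, 3, 3, 2, 1) · 5: (2, 3, 3, 2, 1) · 6: (0, 1, 0, 1, 9) · 7: (0, 1, 8, 2, 0) · 8: (0, 1, 0, 1, 9) · 9: (2, 6, 1, 2, 0) · 10: (3, 3, 1, 1, 2) · 11: (0, 1, 8, 2, 0) · 12: (3, 3, 1, 1, 2) · 13: (0, 1, 8, 2, 0) · 14: (3, 3, 1, 1, 2) · 15: (3, 3, 1, 1, 2) · 16: (0, 1, 8, 2, 0) · 17: (0, 1, 0, 1, 9) · 18: (2, 6, 1, 2, 0)

5 distinct reps among the 18 weights ⇒ 5 W_11-linkage classes:

[[1, 3, 9, 18], [2, 6, 8, 17], [4, 5], [7, 11, 13, 16], [10, 12, 14, 15]]


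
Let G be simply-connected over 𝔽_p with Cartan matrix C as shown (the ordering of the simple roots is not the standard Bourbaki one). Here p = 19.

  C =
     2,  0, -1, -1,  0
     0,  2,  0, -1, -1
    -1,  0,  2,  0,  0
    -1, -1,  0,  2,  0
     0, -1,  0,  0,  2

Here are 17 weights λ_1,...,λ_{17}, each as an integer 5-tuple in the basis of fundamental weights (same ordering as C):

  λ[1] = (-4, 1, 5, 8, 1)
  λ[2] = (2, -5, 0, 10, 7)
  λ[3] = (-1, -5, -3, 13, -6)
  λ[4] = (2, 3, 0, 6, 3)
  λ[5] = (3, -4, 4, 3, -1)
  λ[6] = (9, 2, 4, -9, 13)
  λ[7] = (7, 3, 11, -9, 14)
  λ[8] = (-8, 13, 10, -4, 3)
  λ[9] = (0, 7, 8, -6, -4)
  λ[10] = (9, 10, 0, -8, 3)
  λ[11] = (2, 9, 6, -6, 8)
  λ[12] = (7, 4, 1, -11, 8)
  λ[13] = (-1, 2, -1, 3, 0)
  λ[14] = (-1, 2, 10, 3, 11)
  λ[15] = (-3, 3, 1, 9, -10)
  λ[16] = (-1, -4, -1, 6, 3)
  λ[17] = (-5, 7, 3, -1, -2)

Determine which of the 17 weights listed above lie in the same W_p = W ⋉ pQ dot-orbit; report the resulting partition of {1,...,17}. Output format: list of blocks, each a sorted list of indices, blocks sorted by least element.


C ↔ A_5 under row/col permutation; |W(A_5)| = 720.

Alcove-folded reps (p=19, 17 weights, presented ϖ-order):

    1: (3, 2, 3, 6, 2)
    2: (3, 4, 1, 7, 4)
    3: (2, 5, 0, 3, 4)
    4: (3, 4, 1, 7, 4)
    5: (4, 0, 5, 1, 3)
    6: (2, 5, 0, 3, 4)
    7: (0, 3, 0, 4, 1)
    8: (3, 4, 1, 7, 4)
    9: (4, 0, 5, 1, 3)
    10: (3, 4, 1, 7, 4)
    11: (2, 5, 0, 3, 4)
    12: (2, 5, 0, 3, 4)
    13: (0, 3, 0, 4, 1)
    14: (0, 3, 0, 4, 1)
    15: (2, 5, 0, 3, 4)
    16: (0, 3, 0, 4, 1)
    17: (0, 3, 0, 4, 1)

These 17 weights hit 5 W_19-dot-orbits; sizes (1, 4, 5, 2, 5):

[[1], [2, 4, 8, 10], [3, 6, 11, 12, 15], [5, 9], [7, 13, 14, 16, 17]]


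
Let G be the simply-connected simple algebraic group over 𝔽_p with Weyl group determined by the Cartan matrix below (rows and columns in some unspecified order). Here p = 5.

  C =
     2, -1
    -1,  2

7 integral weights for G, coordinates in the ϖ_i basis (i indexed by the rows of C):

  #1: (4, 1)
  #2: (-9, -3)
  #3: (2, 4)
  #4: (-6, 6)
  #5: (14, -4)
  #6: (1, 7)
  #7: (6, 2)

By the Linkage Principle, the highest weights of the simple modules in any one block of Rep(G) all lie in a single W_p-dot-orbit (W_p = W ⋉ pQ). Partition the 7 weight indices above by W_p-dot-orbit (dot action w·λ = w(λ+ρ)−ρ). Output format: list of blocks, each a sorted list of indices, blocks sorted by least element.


Dynkin diagram of C (from the 2 off-diagonal −1 entries): A_2.

Folding the 7 weights λ_j+ρ into Ā_5 (reps in the given 2-coord order):

  λ_1+ρ ↦ (3, 0);  λ_2+ρ ↦ (3, 0);  λ_3+ρ ↦ (0, 2);  λ_4+ρ ↦ (3, 0);  λ_5+ρ ↦ (3, 0);  λ_6+ρ ↦ (3, 0);  λ_7+ρ ↦ (0, 2)

Partition of {1..7} into 2 W_5-dot-orbits:

[[1, 2, 4, 5, 6], [3, 7]]


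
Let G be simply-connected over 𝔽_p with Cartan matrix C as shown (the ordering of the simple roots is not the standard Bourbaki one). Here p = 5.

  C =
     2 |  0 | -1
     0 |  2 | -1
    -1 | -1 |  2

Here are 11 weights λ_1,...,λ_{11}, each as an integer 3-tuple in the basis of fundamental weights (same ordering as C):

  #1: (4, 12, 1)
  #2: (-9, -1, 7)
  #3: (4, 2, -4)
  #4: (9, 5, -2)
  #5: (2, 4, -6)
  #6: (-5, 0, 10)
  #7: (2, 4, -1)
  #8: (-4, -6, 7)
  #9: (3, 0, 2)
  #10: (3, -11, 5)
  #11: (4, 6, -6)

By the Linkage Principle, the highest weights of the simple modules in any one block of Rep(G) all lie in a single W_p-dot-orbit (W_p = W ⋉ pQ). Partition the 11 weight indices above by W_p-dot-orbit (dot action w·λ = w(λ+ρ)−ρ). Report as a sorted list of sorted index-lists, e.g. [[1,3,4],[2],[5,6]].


Root system A_3: the 3×3 matrix C matches after relabeling.

Folding the 11 weights λ_j+ρ into Ā_5 (reps in the given 3-coord order):

    λ_1 → (2, 0, 3)
    λ_2 → (2, 0, 3)
    λ_3 → (2, 0, 3)
    λ_4 → (4, 0, 1)
    λ_5 → (2, 0, 3)
    λ_6 → (1, 2, 1)
    λ_7 → (0, 2, 0)
    λ_8 → (0, 2, 0)
    λ_9 → (1, 2, 1)
    λ_10 → (4, 0, 1)
    λ_11 → (2, 0, 3)

These 11 weights hit 4 W_5-dot-orbits; sizes (5, 2, 2, 2):

[[1, 2, 3, 5, 11], [4, 10], [6, 9], [7, 8]]


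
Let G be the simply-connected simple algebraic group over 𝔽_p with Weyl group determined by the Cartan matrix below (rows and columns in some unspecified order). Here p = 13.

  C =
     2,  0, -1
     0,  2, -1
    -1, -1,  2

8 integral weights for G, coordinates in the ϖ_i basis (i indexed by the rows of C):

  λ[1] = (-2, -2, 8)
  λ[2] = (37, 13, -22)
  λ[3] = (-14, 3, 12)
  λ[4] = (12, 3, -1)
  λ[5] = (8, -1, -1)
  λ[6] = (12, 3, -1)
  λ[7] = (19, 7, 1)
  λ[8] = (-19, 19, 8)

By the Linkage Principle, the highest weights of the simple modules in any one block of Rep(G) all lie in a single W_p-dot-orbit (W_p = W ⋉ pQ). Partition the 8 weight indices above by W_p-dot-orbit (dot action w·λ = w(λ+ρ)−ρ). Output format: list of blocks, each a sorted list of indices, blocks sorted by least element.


Cartan matrix: type A_3 (|W|=24); un-permuting the 3 rows.

λ_j+ρ reflected into Ā_13 (⟨·,θ^∨⟩≤13); 3-tuples as given:

  λ_1+ρ ↦ (1, 1, 7)
  λ_2+ρ ↦ (1, 1, 7)
  λ_3+ρ ↦ (9, 0, 0)
  λ_4+ρ ↦ (9, 0, 0)
  λ_5+ρ ↦ (9, 0, 0)
  λ_6+ρ ↦ (9, 0, 0)
  λ_7+ρ ↦ (4, 2, 3)
  λ_8+ρ ↦ (4, 2, 3)

3 distinct reps among the 8 weights ⇒ 3 W_13-linkage classes:

[[1, 2], [3, 4, 5, 6], [7, 8]]


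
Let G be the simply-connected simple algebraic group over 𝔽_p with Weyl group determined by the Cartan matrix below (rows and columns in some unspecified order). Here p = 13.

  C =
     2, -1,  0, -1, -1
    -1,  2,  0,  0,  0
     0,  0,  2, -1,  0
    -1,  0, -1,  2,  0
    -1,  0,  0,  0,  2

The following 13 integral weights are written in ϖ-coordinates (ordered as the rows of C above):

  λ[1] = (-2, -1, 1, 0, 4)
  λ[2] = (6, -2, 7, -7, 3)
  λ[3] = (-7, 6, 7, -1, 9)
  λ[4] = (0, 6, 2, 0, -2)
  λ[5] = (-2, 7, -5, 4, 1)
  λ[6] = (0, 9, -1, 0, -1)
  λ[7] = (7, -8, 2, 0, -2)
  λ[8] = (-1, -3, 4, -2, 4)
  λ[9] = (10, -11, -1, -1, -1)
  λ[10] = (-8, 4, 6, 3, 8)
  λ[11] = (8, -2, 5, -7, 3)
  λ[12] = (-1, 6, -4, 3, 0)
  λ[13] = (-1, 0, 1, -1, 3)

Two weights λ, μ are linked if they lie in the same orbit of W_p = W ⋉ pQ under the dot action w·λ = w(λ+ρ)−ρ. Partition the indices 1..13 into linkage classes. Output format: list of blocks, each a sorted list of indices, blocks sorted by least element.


Type D_5, rank 5, |W|=1920; reorder rows/cols to standard.

Folding the 13 weights λ_j+ρ into Ā_13 (reps in the given 5-coord order):

  λ_1 → (0, 1, 2, 0, 4) · λ_2 → (0, 1, 2, 0, 4) · λ_3 → (0, 1, 2, 0, 4) · λ_4 → (0, 7, 3, 1, 1) · λ_5 → (0, 7, 3, 1, 1) · λ_6 → (1, 10, 0, 0, 0) · λ_7 → (0, 7, 3, 1, 1) · λ_8 → (0, 1, 2, 2, 2) · λ_9 → (1, 10, 0, 0, 0) · λ_10 → (0, 2, 2, 2, 2) · λ_11 → (0, 1, 2, 0, 4) · λ_12 → (0, 7, 3, 1, 1) · λ_13 → (0, 1, 2, 0, 4)

Grouping the 13 weights by Ā_13-representative: 5 linkage classes.

[[1, 2, 3, 11, 13], [4, 5, 7, 12], [6, 9], [8], [10]]


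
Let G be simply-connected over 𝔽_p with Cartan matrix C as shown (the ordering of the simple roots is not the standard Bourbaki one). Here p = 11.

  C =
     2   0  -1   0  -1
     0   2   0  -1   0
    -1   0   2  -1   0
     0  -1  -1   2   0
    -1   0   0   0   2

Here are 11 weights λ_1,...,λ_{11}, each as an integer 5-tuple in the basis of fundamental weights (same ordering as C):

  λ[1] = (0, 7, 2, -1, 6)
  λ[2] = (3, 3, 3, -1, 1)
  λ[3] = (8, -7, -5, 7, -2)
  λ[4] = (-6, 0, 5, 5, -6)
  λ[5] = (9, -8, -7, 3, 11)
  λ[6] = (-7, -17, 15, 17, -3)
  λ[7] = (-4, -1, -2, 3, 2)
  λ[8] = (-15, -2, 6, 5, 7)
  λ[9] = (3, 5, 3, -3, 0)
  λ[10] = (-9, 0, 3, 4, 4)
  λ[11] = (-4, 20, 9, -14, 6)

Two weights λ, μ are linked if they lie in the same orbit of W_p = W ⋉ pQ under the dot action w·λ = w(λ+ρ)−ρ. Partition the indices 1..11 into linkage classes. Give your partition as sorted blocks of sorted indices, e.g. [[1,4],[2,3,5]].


A_5 Cartan matrix, 5 simple roots permuted; ρ=(1,1,1,1,1).

λ_j+ρ reflected into Ā_11 (⟨·,θ^∨⟩≤11); 5-tuples as given:

  1: (0, 0, 3, 0, 1) · 2: (3, 1, 4, 0, 1) · 3: (3, 2, 2, 2, 1) · 4: (1, 1, 4, 1, 3) · 5: (1, 4, 1, 3, 0) · 6: (1, 1, 4, 1, 3) · 7: (0, 0, 3, 0, 1) · 8: (1, 1, 4, 1, 3) · 9: (3, 2, 2, 2, 1) · 10: (1, 1, 4, 1, 3) · 11: (3, 1, 4, 0, 1)

Linkage partition of the 11 weights (5 classes, p=11):

[[1, 7], [2, 11], [3, 9], [4, 6, 8, 10], [5]]


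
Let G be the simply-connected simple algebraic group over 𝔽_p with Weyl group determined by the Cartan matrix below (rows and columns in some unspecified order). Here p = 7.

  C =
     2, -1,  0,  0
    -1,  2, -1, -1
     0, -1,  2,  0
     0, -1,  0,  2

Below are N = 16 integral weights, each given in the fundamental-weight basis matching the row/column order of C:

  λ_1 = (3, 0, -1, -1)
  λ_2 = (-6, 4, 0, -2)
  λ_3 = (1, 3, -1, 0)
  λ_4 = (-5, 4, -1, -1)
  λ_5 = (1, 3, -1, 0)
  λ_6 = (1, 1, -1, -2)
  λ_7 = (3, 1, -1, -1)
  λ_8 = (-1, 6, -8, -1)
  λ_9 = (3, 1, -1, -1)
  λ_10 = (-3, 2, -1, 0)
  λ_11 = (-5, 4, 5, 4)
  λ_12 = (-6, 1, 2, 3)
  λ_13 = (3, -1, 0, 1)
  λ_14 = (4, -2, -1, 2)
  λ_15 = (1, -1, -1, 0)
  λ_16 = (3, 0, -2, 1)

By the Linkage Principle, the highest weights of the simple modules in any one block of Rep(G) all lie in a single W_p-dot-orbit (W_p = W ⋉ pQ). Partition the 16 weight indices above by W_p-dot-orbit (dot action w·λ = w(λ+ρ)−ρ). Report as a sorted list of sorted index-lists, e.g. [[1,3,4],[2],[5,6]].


Type D_4, rank 4, |W|=192; reorder rows/cols to standard.

Alcove-folded reps (p=7, 16 weights, presented ϖ-order):

    λ_1+ρ ↦ (4, 1, 0, 0)
    λ_2+ρ ↦ (4, 1, 0, 0)
    λ_3+ρ ↦ (2, 0, 0, 1)
    λ_4+ρ ↦ (4, 1, 0, 0)
    λ_5+ρ ↦ (2, 0, 0, 1)
    λ_6+ρ ↦ (2, 1, 0, 1)
    λ_7+ρ ↦ (4, 1, 0, 0)
    λ_8+ρ ↦ (0, 0, 7, 0)
    λ_9+ρ ↦ (4, 1, 0, 0)
    λ_10+ρ ↦ (2, 1, 0, 1)
    λ_11+ρ ↦ (2, 1, 0, 1)
    λ_12+ρ ↦ (2, 1, 0, 1)
    λ_13+ρ ↦ (4, 0, 1, 2)
    λ_14+ρ ↦ (4, 0, 1, 2)
    λ_15+ρ ↦ (2, 0, 0, 1)
    λ_16+ρ ↦ (4, 0, 1, 2)

Grouping the 16 weights by Ā_7-representative: 5 linkage classes.

[[1, 2, 4, 7, 9], [3, 5, 15], [6, 10, 11, 12], [8], [13, 14, 16]]


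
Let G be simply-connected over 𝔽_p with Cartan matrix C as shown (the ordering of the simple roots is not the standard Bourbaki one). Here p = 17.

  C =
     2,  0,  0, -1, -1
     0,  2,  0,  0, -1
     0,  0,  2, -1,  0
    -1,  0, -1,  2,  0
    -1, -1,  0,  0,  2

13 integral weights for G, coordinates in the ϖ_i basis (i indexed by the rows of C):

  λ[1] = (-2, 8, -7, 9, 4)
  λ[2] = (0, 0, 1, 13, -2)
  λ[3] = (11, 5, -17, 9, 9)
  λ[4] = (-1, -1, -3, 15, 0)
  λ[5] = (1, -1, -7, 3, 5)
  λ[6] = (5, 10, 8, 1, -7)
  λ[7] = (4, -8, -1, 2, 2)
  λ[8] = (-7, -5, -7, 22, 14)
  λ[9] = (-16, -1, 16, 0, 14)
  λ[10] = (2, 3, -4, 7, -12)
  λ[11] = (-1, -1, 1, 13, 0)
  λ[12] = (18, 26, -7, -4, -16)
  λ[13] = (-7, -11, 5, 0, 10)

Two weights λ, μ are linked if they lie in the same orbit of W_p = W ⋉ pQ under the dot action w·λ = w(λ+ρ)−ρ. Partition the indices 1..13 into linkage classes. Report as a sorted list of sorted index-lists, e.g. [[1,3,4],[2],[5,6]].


A_5 Cartan matrix, 5 simple roots permuted; ρ=(1,1,1,1,1).

W_17-reps of the 13 weights in Ā_17 (same 5-coord order as C):

    1: (1, 3, 0, 3, 4)
    2: (0, 0, 2, 14, 1)
    3: (4, 5, 1, 1, 1)
    4: (0, 0, 2, 14, 1)
    5: (0, 0, 4, 2, 6)
    6: (0, 0, 4, 2, 6)
    7: (1, 3, 0, 3, 4)
    8: (0, 0, 4, 2, 6)
    9: (0, 0, 2, 14, 1)
    10: (1, 3, 0, 3, 4)
    11: (0, 0, 2, 14, 1)
    12: (5, 2, 1, 5, 3)
    13: (4, 5, 1, 1, 1)

5 distinct reps among the 13 weights ⇒ 5 W_17-linkage classes:

[[1, 7, 10], [2, 4, 9, 11], [3, 13], [5, 6, 8], [12]]


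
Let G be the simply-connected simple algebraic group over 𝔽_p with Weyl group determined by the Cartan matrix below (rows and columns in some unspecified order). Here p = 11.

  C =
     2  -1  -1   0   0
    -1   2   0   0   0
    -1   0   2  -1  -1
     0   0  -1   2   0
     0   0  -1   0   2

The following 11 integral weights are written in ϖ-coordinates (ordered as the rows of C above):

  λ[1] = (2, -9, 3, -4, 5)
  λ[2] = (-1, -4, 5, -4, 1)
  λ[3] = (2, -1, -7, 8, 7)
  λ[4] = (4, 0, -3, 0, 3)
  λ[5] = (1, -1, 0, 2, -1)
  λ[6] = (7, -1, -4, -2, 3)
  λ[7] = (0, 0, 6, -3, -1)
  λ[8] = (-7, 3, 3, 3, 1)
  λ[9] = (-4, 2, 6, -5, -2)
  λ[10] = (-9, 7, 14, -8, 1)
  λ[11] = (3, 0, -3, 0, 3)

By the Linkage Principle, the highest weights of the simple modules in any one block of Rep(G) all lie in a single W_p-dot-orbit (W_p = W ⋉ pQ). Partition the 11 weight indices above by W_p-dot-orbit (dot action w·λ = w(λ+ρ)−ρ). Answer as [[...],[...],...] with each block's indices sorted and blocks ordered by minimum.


Cartan matrix: type D_5 (|W|=1920); un-permuting the 5 rows.

Ā_11 reps of the 11 weights (D_5, coords as presented):

  [1] (2, 1, 1, 1, 2) · [2] (3, 0, 0, 3, 2) · [3] (3, 0, 0, 3, 2) · [4] (2, 1, 1, 1, 2) · [5] (2, 0, 1, 3, 0) · [6] (2, 0, 1, 3, 0) · [7] (1, 2, 2, 2, 0) · [8] (1, 2, 2, 2, 0) · [9] (2, 0, 1, 3, 0) · [10] (2, 0, 1, 3, 0) · [11] (2, 1, 1, 1, 2)

The 11 indices split into 4 linkage classes (same alcove rep ⇔ same W_11-dot-orbit):

[[1, 4, 11], [2, 3], [5, 6, 9, 10], [7, 8]]


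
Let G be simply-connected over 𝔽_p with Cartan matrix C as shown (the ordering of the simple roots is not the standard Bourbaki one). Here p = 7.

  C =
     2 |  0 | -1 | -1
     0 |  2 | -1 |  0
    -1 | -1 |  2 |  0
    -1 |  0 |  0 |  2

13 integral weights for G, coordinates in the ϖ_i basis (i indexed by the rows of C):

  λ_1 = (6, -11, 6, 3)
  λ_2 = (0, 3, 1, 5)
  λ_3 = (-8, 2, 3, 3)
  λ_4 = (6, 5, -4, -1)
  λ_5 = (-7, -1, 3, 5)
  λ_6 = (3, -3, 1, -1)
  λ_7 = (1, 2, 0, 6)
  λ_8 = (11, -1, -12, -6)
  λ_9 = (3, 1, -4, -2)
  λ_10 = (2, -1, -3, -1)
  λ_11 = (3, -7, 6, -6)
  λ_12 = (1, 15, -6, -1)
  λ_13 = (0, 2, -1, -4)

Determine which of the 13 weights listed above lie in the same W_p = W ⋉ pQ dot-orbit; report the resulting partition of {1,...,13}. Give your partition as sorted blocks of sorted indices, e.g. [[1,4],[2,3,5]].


Dynkin diagram of C (from the 6 off-diagonal −1 entries): A_4.

Alcove-folded reps (p=7, 13 weights, presented ϖ-order):

  λ_1 → (1, 0, 3, 3) · λ_2 → (1, 2, 0, 0) · λ_3 → (1, 0, 3, 3) · λ_4 → (1, 0, 3, 3) · λ_5 → (4, 2, 0, 0) · λ_6 → (4, 2, 0, 0) · λ_7 → (0, 1, 2, 1) · λ_8 → (4, 2, 0, 0) · λ_9 → (0, 1, 2, 1) · λ_10 → (1, 2, 0, 0) · λ_11 → (1, 2, 0, 0) · λ_12 → (2, 2, 2, 0) · λ_13 → (0, 1, 2, 1)

Partition of {1..13} into 5 W_7-dot-orbits:

[[1, 3, 4], [2, 10, 11], [5, 6, 8], [7, 9, 13], [12]]


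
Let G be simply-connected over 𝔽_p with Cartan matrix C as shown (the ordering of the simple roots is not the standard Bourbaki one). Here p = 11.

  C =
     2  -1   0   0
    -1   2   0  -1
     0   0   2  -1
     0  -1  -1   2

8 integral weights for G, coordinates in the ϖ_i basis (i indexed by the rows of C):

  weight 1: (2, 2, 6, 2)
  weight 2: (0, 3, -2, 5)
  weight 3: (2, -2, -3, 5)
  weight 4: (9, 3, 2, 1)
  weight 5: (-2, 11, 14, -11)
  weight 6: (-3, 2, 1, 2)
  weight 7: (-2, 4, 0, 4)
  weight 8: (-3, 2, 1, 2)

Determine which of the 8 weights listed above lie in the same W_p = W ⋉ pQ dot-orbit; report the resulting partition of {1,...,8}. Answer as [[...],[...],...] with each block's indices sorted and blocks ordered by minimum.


Type A_4, rank 4, |W|=120; reorder rows/cols to standard.

Alcove-folded reps (p=11, 8 weights, presented ϖ-order):

    1: (2, 1, 2, 3)
    2: (1, 4, 1, 5)
    3: (2, 1, 2, 3)
    4: (2, 1, 2, 3)
    5: (1, 4, 1, 5)
    6: (2, 1, 2, 3)
    7: (1, 4, 1, 5)
    8: (2, 1, 2, 3)

2 distinct reps among the 8 weights ⇒ 2 W_11-linkage classes:

[[1, 3, 4, 6, 8], [2, 5, 7]]


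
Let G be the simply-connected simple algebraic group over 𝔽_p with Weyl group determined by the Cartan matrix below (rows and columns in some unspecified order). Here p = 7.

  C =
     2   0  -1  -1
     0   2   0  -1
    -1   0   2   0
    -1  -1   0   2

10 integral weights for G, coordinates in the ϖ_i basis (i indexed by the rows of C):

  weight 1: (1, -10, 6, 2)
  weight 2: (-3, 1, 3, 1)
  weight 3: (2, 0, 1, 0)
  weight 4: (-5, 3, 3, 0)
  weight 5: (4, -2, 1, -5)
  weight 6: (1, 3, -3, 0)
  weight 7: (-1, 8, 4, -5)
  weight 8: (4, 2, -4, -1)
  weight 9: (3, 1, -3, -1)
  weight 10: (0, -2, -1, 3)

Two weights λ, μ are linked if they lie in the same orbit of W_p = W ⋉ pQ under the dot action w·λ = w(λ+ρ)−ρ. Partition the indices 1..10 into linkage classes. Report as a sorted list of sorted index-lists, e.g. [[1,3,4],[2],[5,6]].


Root system A_4: the 4×4 matrix C matches after relabeling.

λ_j+ρ reflected into Ā_7 (⟨·,θ^∨⟩≤7); 4-tuples as given:

  λ_1 → (2, 2, 2, 0) · λ_2 → (2, 2, 2, 0) · λ_3 → (3, 1, 2, 1) · λ_4 → (1, 1, 0, 3) · λ_5 → (0, 4, 2, 1) · λ_6 → (0, 4, 2, 1) · λ_7 → (2, 2, 2, 0) · λ_8 → (2, 2, 2, 0) · λ_9 → (2, 2, 2, 0) · λ_10 → (1, 1, 0, 3)

Grouping the 10 weights by Ā_7-representative: 4 linkage classes.

[[1, 2, 7, 8, 9], [3], [4, 10], [5, 6]]


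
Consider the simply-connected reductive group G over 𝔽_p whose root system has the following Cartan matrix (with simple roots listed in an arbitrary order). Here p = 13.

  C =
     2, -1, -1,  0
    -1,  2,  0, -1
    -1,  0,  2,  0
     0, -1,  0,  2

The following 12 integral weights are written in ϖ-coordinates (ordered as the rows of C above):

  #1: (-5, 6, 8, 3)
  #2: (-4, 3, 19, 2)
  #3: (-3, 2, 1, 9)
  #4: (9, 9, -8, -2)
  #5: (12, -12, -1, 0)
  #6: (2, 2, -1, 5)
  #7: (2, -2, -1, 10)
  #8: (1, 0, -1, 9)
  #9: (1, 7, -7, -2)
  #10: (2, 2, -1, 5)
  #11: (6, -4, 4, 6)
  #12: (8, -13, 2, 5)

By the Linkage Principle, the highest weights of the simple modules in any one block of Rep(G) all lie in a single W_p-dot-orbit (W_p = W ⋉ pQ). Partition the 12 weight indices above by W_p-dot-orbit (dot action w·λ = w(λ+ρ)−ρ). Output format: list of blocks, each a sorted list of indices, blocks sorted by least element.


Cartan matrix: type A_4 (|W|=120); un-permuting the 4 rows.

Folding the 12 weights λ_j+ρ into Ā_13 (reps in the given 4-coord order):

    λ_1 → (4, 3, 2, 1)
    λ_2 → (4, 3, 2, 1)
    λ_3 → (2, 1, 0, 10)
    λ_4 → (3, 3, 0, 6)
    λ_5 → (2, 1, 0, 10)
    λ_6 → (3, 3, 0, 6)
    λ_7 → (2, 1, 0, 10)
    λ_8 → (2, 1, 0, 10)
    λ_9 → (4, 3, 2, 1)
    λ_10 → (3, 3, 0, 6)
    λ_11 → (4, 3, 2, 1)
    λ_12 → (3, 3, 0, 6)

These 12 weights hit 3 W_13-dot-orbits; sizes (4, 4, 4):

[[1, 2, 9, 11], [3, 5, 7, 8], [4, 6, 10, 12]]


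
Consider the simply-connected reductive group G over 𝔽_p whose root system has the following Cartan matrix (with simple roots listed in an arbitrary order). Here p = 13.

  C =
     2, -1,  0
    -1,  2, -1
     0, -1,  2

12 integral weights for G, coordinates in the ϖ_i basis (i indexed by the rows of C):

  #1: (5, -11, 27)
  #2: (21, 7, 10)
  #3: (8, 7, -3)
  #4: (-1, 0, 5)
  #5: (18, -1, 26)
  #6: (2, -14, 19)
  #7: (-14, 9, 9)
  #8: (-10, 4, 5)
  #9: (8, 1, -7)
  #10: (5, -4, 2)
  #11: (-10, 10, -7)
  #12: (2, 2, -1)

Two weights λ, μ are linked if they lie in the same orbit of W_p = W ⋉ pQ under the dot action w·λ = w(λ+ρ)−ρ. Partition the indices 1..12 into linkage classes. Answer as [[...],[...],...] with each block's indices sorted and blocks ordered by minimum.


Type A_3, rank 3, |W|=24; reorder rows/cols to standard.

λ_j+ρ reflected into Ā_13 (⟨·,θ^∨⟩≤13); 3-tuples as given:

  1: (6, 3, 2);  2: (5, 4, 2);  3: (5, 4, 2);  4: (0, 1, 6);  5: (0, 1, 6);  6: (3, 3, 0);  7: (3, 3, 0);  8: (5, 4, 2);  9: (5, 4, 2);  10: (3, 3, 0);  11: (5, 4, 2);  12: (3, 3, 0)

Linkage partition of the 12 weights (4 classes, p=13):

[[1], [2, 3, 8, 9, 11], [4, 5], [6, 7, 10, 12]]


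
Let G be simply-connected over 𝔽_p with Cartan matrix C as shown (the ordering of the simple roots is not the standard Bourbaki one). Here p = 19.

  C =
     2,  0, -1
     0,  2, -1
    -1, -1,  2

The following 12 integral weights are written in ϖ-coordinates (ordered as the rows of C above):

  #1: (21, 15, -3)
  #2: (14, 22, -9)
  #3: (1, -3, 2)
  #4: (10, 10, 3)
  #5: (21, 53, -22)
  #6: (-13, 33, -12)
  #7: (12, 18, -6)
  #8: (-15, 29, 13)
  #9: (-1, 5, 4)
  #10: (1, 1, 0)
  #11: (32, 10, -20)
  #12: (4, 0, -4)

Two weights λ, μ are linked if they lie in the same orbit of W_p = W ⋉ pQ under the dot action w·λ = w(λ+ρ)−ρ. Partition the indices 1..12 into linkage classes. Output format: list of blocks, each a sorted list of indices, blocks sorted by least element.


Dynkin diagram of C (from the 4 off-diagonal −1 entries): A_3.

Ā_19 reps of the 12 weights (A_3, coords as presented):

  λ_1+ρ ↦ (2, 2, 1)
  λ_2+ρ ↦ (4, 4, 4)
  λ_3+ρ ↦ (2, 2, 1)
  λ_4+ρ ↦ (4, 4, 4)
  λ_5+ρ ↦ (2, 2, 1)
  λ_6+ρ ↦ (4, 4, 4)
  λ_7+ρ ↦ (0, 6, 5)
  λ_8+ρ ↦ (0, 6, 5)
  λ_9+ρ ↦ (0, 6, 5)
  λ_10+ρ ↦ (2, 2, 1)
  λ_11+ρ ↦ (0, 6, 5)
  λ_12+ρ ↦ (2, 2, 1)

Partition of {1..12} into 3 W_19-dot-orbits:

[[1, 3, 5, 10, 12], [2, 4, 6], [7, 8, 9, 11]]


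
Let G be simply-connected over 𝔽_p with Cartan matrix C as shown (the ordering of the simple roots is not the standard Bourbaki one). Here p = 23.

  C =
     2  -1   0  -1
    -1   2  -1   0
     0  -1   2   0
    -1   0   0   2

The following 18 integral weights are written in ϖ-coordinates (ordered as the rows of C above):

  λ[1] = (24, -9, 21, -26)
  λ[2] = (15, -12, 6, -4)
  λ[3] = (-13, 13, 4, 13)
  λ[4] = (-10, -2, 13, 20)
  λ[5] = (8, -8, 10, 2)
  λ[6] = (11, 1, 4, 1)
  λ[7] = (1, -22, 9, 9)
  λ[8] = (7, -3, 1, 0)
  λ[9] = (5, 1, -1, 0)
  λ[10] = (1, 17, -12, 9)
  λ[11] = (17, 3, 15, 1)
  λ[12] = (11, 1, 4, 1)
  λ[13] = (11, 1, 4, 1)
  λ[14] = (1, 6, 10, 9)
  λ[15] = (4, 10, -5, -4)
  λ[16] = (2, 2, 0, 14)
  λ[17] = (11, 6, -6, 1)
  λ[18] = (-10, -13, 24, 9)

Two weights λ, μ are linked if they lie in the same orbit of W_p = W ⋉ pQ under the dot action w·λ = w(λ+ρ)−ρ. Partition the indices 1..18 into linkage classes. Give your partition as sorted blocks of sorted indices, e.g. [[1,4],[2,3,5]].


Root system A_4: the 4×4 matrix C matches after relabeling.

Each λ_j+ρ reduced to Ā_23; 4-tuples below use C's row order:

  [1] (6, 2, 0, 1) · [2] (2, 7, 4, 3) · [3] (12, 2, 5, 2) · [4] (1, 9, 2, 9) · [5] (2, 7, 4, 3) · [6] (12, 2, 5, 2) · [7] (1, 9, 2, 9) · [8] (6, 2, 0, 1) · [9] (6, 2, 0, 1) · [10] (2, 7, 4, 3) · [11] (3, 3, 1, 15) · [12] (12, 2, 5, 2) · [13] (12, 2, 5, 2) · [14] (2, 7, 4, 3) · [15] (2, 7, 4, 3) · [16] (3, 3, 1, 15) · [17] (12, 2, 5, 2) · [18] (1, 9, 2, 9)

Grouping the 18 weights by Ā_23-representative: 5 linkage classes.

[[1, 8, 9], [2, 5, 10, 14, 15], [3, 6, 12, 13, 17], [4, 7, 18], [11, 16]]


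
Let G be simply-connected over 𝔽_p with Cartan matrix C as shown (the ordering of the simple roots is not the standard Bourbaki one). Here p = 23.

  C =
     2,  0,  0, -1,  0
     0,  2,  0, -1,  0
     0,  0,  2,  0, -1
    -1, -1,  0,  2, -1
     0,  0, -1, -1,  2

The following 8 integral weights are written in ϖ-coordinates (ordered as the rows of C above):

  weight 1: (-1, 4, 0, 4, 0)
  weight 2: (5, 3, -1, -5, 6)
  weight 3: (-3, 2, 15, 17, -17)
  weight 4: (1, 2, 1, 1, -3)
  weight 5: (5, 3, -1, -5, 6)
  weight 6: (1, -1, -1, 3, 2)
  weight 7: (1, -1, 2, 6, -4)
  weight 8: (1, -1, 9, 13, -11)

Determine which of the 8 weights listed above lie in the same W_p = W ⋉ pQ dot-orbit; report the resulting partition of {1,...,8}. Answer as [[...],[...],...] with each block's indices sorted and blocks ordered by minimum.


Dynkin diagram of C (from the 8 off-diagonal −1 entries): D_5.

Folding the 8 weights λ_j+ρ into Ā_23 (reps in the given 5-coord order):

    λ_1+ρ ↦ (0, 5, 1, 5, 1)
    λ_2+ρ ↦ (2, 0, 0, 4, 3)
    λ_3+ρ ↦ (2, 3, 0, 0, 2)
    λ_4+ρ ↦ (2, 3, 0, 0, 2)
    λ_5+ρ ↦ (2, 0, 0, 4, 3)
    λ_6+ρ ↦ (2, 0, 0, 4, 3)
    λ_7+ρ ↦ (2, 0, 0, 4, 3)
    λ_8+ρ ↦ (2, 0, 0, 4, 3)

The 8 indices split into 3 linkage classes (same alcove rep ⇔ same W_23-dot-orbit):

[[1], [2, 5, 6, 7, 8], [3, 4]]


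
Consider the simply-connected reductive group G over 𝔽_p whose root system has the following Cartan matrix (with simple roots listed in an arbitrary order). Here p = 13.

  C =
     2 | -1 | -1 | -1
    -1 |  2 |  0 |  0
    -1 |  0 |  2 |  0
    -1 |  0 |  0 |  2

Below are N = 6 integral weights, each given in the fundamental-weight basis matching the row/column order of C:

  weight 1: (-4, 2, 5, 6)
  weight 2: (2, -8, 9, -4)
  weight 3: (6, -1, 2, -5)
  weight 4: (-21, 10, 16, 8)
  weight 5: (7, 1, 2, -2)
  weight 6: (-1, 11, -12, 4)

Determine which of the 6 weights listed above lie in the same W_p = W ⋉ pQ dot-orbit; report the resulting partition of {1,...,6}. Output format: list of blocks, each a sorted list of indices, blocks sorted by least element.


Cartan matrix: type D_4 (|W|=192); un-permuting the 4 rows.

λ_j+ρ reflected into Ā_13 (⟨·,θ^∨⟩≤13); 4-tuples as given:

  1: (3, 0, 3, 4);  2: (3, 0, 3, 4);  3: (3, 0, 3, 4);  4: (0, 2, 4, 4);  5: (0, 2, 3, 1);  6: (1, 1, 0, 6)

Grouping the 6 weights by Ā_13-representative: 4 linkage classes.

[[1, 2, 3], [4], [5], [6]]
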